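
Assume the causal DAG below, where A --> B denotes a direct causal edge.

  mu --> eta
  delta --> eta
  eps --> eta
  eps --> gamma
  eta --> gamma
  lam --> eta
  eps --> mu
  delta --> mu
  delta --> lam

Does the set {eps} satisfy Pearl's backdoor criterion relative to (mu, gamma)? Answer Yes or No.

No

Backdoor paths from mu to gamma (paths whose first edge points into mu):
  P1: mu <- delta -> lam -> eta <- eps -> gamma
  P2: mu <- delta -> lam -> eta -> gamma
  P3: mu <- delta -> eta <- eps -> gamma
  P4: mu <- delta -> eta -> gamma
  P5: mu <- eps -> eta -> gamma
  P6: mu <- eps -> gamma
Condition 1 (no descendant of mu in the set): holds — descendants of mu are {eta, gamma}; none are in {eps}.
Condition 2 (every backdoor path blocked by {eps}):
  P1: blocked at collider eta (neither it nor any descendant is in the conditioning set).
  P2: open — no interior node is in the conditioning set.
  P3: blocked at collider eta (neither it nor any descendant is in the conditioning set).
  P4: open — no interior node is in the conditioning set.
  P5: blocked at fork node eps ∈ conditioning set.
  P6: blocked at fork node eps ∈ conditioning set.
{eps} does not satisfy the backdoor criterion.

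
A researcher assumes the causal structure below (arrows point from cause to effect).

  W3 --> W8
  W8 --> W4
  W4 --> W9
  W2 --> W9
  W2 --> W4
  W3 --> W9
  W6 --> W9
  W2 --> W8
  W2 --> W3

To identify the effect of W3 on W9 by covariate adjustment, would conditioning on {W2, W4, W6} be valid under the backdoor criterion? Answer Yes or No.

No

Backdoor paths from W3 to W9 (paths whose first edge points into W3):
  P1: W3 <- W2 -> W8 -> W4 -> W9
  P2: W3 <- W2 -> W4 -> W9
  P3: W3 <- W2 -> W9
Condition 1 (no descendant of W3 in the set): FAILS — W4 is a descendant of W3.
Condition 2 (every backdoor path blocked by {W2, W4, W6}):
  P1: blocked at fork node W2 ∈ conditioning set.
  P2: blocked at fork node W2 ∈ conditioning set.
  P3: blocked at fork node W2 ∈ conditioning set.
{W2, W4, W6} does not satisfy the backdoor criterion.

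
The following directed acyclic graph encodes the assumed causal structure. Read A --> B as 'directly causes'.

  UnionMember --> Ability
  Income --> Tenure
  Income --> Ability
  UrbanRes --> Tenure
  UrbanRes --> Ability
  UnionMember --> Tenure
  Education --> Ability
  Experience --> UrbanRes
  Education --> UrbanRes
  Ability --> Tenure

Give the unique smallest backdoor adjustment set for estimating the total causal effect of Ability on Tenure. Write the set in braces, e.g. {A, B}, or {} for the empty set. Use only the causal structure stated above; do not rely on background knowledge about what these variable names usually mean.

Variables eligible for adjustment (non-descendants of Ability, excluding Ability and Tenure): {Education, Experience, Income, UnionMember, UrbanRes}.
Backdoor paths from Ability to Tenure:
  P1: Ability <- Income -> Tenure
  P2: Ability <- Education -> UrbanRes -> Tenure
  P3: Ability <- UnionMember -> Tenure
  P4: Ability <- UrbanRes -> Tenure
The empty set is not sufficient: P1 (Ability <- Income -> Tenure) has no collider blocking it and no conditioned non-collider, so it is open.
Try {Income, UnionMember, UrbanRes}:
  P1: blocked at fork node Income ∈ conditioning set.
  P2: blocked at chain node UrbanRes ∈ conditioning set.
  P3: blocked at fork node UnionMember ∈ conditioning set.
  P4: blocked at fork node UrbanRes ∈ conditioning set.
{Income, UnionMember, UrbanRes} contains no descendant of Ability and blocks every backdoor path.
Every element of {Income, UnionMember, UrbanRes} is needed (dropping Income leaves P1 open; dropping UnionMember leaves P3 open; dropping UrbanRes leaves P2 open), so no proper subset is valid.
Among all size-3 subsets of the eligible variables, only {Income, UnionMember, UrbanRes} blocks every backdoor path, so it is the unique smallest valid adjustment set.

{Income, UnionMember, UrbanRes}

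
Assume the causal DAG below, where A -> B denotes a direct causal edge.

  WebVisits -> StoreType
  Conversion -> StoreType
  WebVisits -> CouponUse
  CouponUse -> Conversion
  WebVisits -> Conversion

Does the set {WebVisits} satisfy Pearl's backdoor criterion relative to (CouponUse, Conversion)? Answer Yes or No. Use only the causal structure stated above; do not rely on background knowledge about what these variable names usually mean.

Backdoor paths from CouponUse to Conversion (paths whose first edge points into CouponUse):
  P1: CouponUse <- WebVisits -> Conversion
  P2: CouponUse <- WebVisits -> StoreType <- Conversion
Condition 1 (no descendant of CouponUse in the set): holds — descendants of CouponUse are {Conversion, StoreType}; none are in {WebVisits}.
Condition 2 (every backdoor path blocked by {WebVisits}):
  P1: blocked at fork node WebVisits ∈ conditioning set.
  P2: blocked at fork node WebVisits ∈ conditioning set.
{WebVisits} satisfies the backdoor criterion.

Yes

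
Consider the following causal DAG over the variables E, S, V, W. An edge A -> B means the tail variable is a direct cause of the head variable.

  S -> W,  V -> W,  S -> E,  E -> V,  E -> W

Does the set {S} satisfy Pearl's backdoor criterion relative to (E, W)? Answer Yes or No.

Yes

Backdoor paths from E to W (paths whose first edge points into E):
  P1: E <- S -> W
Condition 1 (no descendant of E in the set): holds — descendants of E are {V, W}; none are in {S}.
Condition 2 (every backdoor path blocked by {S}):
  P1: blocked at fork node S ∈ conditioning set.
{S} satisfies the backdoor criterion.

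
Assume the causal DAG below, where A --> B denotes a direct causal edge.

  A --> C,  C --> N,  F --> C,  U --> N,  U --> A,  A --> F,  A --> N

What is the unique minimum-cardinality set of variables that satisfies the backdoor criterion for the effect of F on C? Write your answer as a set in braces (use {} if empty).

{A}

Variables eligible for adjustment (non-descendants of F, excluding F and C): {A, U}.
Backdoor paths from F to C:
  P1: F <- A <- U -> N <- C
  P2: F <- A -> C
  P3: F <- A -> N <- C
The empty set is not sufficient: P2 (F <- A -> C) has no collider blocking it and no conditioned non-collider, so it is open.
Try {A}:
  P1: blocked at chain node A ∈ conditioning set.
  P2: blocked at fork node A ∈ conditioning set.
  P3: blocked at fork node A ∈ conditioning set.
{A} contains no descendant of F and blocks every backdoor path.
No other singleton works — e.g. {U} leaves P2 open — so {A} is the unique smallest valid adjustment set.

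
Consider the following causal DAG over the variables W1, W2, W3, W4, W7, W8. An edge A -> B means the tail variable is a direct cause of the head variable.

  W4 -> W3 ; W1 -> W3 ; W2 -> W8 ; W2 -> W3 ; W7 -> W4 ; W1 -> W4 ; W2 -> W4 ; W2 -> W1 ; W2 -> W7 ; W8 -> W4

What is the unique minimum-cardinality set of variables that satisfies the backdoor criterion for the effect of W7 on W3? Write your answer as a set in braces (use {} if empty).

{W2}

Variables eligible for adjustment (non-descendants of W7, excluding W7 and W3): {W1, W2, W8}.
Backdoor paths from W7 to W3:
  P1: W7 <- W2 -> W1 -> W4 -> W3
  P2: W7 <- W2 -> W1 -> W3
  P3: W7 <- W2 -> W8 -> W4 <- W1 -> W3
  P4: W7 <- W2 -> W8 -> W4 -> W3
  P5: W7 <- W2 -> W4 <- W1 -> W3
  P6: W7 <- W2 -> W4 -> W3
  P7: W7 <- W2 -> W3
The empty set is not sufficient: P1 (W7 <- W2 -> W1 -> W4 -> W3) has no collider blocking it and no conditioned non-collider, so it is open.
Try {W2}:
  P1: blocked at fork node W2 ∈ conditioning set.
  P2: blocked at fork node W2 ∈ conditioning set.
  P3: blocked at fork node W2 ∈ conditioning set.
  P4: blocked at fork node W2 ∈ conditioning set.
  P5: blocked at fork node W2 ∈ conditioning set.
  P6: blocked at fork node W2 ∈ conditioning set.
  P7: blocked at fork node W2 ∈ conditioning set.
{W2} contains no descendant of W7 and blocks every backdoor path.
No other singleton works — e.g. {W1} leaves P4 open — so {W2} is the unique smallest valid adjustment set.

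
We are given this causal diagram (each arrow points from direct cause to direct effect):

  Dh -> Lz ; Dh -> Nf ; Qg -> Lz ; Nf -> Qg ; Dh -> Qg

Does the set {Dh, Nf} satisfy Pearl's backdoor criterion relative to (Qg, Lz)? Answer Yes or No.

Backdoor paths from Qg to Lz (paths whose first edge points into Qg):
  P1: Qg <- Dh -> Lz
  P2: Qg <- Nf <- Dh -> Lz
Condition 1 (no descendant of Qg in the set): holds — descendants of Qg are {Lz}; none are in {Dh, Nf}.
Condition 2 (every backdoor path blocked by {Dh, Nf}):
  P1: blocked at fork node Dh ∈ conditioning set.
  P2: blocked at chain node Nf ∈ conditioning set.
{Dh, Nf} satisfies the backdoor criterion.

Yes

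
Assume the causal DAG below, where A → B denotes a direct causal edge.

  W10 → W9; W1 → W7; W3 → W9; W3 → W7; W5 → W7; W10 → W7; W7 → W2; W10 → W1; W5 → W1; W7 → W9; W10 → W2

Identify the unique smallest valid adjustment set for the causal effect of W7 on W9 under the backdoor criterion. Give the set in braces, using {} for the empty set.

{W10, W3}

Variables eligible for adjustment (non-descendants of W7, excluding W7 and W9): {W1, W10, W3, W5}.
Backdoor paths from W7 to W9:
  P1: W7 <- W3 -> W9
  P2: W7 <- W10 -> W9
  P3: W7 <- W5 -> W1 <- W10 -> W9
  P4: W7 <- W1 <- W10 -> W9
The empty set is not sufficient: P1 (W7 <- W3 -> W9) has no collider blocking it and no conditioned non-collider, so it is open.
Try {W10, W3}:
  P1: blocked at fork node W3 ∈ conditioning set.
  P2: blocked at fork node W10 ∈ conditioning set.
  P3: blocked at collider W1 (neither it nor any descendant is in the conditioning set).
  P4: blocked at fork node W10 ∈ conditioning set.
{W10, W3} contains no descendant of W7 and blocks every backdoor path.
Every element of {W10, W3} is needed (dropping W10 leaves P2 open; dropping W3 leaves P1 open), so no proper subset is valid.
Among all size-2 subsets of the eligible variables, only {W10, W3} blocks every backdoor path, so it is the unique smallest valid adjustment set.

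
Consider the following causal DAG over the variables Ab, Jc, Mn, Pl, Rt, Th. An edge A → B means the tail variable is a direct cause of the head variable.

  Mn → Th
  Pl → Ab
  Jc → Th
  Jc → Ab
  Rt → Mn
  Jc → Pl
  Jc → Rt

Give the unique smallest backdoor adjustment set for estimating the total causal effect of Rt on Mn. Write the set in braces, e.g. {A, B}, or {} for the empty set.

Variables eligible for adjustment (non-descendants of Rt, excluding Rt and Mn): {Ab, Jc, Pl}.
Backdoor paths from Rt to Mn:
  P1: Rt <- Jc -> Th <- Mn
Each backdoor path contains an unconditioned collider, so every path is already blocked with the empty conditioning set:
  P1: blocked at collider Th (neither it nor any descendant is in the conditioning set).
The empty set is therefore the unique smallest valid set.

{}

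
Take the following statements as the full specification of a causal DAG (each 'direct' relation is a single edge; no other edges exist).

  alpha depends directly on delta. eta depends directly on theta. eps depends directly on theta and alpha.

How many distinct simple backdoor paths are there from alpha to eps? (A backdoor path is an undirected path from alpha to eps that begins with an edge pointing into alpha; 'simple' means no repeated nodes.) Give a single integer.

A backdoor path from alpha to eps is any simple undirected path whose first edge points into alpha (i.e. leaves alpha via a parent).
Parents of alpha: {delta}.
No simple path from any parent of alpha reaches eps without revisiting alpha, so there are no backdoor paths.

0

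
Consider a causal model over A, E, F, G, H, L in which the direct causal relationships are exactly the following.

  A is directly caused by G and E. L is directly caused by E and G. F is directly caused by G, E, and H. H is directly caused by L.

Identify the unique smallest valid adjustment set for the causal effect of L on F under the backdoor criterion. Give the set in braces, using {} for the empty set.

{E, G}

Variables eligible for adjustment (non-descendants of L, excluding L and F): {A, E, G}.
Backdoor paths from L to F:
  P1: L <- E -> A <- G -> F
  P2: L <- E -> F
  P3: L <- G -> A <- E -> F
  P4: L <- G -> F
The empty set is not sufficient: P2 (L <- E -> F) has no collider blocking it and no conditioned non-collider, so it is open.
Try {E, G}:
  P1: blocked at fork node E ∈ conditioning set.
  P2: blocked at fork node E ∈ conditioning set.
  P3: blocked at fork node G ∈ conditioning set.
  P4: blocked at fork node G ∈ conditioning set.
{E, G} contains no descendant of L and blocks every backdoor path.
Every element of {E, G} is needed (dropping E leaves P2 open; dropping G leaves P4 open), so no proper subset is valid.
Among all size-2 subsets of the eligible variables, only {E, G} blocks every backdoor path, so it is the unique smallest valid adjustment set.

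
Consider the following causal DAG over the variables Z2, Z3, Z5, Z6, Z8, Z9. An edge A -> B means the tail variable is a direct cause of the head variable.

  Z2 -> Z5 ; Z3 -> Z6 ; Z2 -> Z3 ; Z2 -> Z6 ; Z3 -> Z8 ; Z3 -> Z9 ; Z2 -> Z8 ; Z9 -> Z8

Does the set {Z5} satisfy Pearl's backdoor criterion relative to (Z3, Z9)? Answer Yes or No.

Backdoor paths from Z3 to Z9 (paths whose first edge points into Z3):
  P1: Z3 <- Z2 -> Z8 <- Z9
Condition 1 (no descendant of Z3 in the set): holds — descendants of Z3 are {Z6, Z8, Z9}; none are in {Z5}.
Condition 2 (every backdoor path blocked by {Z5}):
  P1: blocked at collider Z8 (neither it nor any descendant is in the conditioning set).
{Z5} satisfies the backdoor criterion.

Yes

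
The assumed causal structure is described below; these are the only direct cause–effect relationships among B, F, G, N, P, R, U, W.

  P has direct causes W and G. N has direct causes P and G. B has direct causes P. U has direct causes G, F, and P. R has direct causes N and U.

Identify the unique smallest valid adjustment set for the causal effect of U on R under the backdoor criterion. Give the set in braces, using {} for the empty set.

{N}

Variables eligible for adjustment (non-descendants of U, excluding U and R): {B, F, G, N, P, W}.
Backdoor paths from U to R:
  P1: U <- G -> P -> N -> R
  P2: U <- G -> N -> R
  P3: U <- P <- G -> N -> R
  P4: U <- P -> N -> R
The empty set is not sufficient: P1 (U <- G -> P -> N -> R) has no collider blocking it and no conditioned non-collider, so it is open.
Try {N}:
  P1: blocked at chain node N ∈ conditioning set.
  P2: blocked at chain node N ∈ conditioning set.
  P3: blocked at chain node N ∈ conditioning set.
  P4: blocked at chain node N ∈ conditioning set.
{N} contains no descendant of U and blocks every backdoor path.
No other singleton works — e.g. {W} leaves P1 open — so {N} is the unique smallest valid adjustment set.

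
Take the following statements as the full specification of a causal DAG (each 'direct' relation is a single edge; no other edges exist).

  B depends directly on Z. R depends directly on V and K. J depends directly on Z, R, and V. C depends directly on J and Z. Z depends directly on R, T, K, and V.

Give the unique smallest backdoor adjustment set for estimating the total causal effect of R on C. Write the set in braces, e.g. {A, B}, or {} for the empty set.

{K, V}

Variables eligible for adjustment (non-descendants of R, excluding R and C): {K, T, V}.
Backdoor paths from R to C:
  P1: R <- K -> Z <- V -> J -> C
  P2: R <- K -> Z -> J -> C
  P3: R <- K -> Z -> C
  P4: R <- V -> Z -> J -> C
  P5: R <- V -> Z -> C
  P6: R <- V -> J <- Z -> C
  P7: R <- V -> J -> C
The empty set is not sufficient: P2 (R <- K -> Z -> J -> C) has no collider blocking it and no conditioned non-collider, so it is open.
Try {K, V}:
  P1: blocked at fork node K ∈ conditioning set.
  P2: blocked at fork node K ∈ conditioning set.
  P3: blocked at fork node K ∈ conditioning set.
  P4: blocked at fork node V ∈ conditioning set.
  P5: blocked at fork node V ∈ conditioning set.
  P6: blocked at fork node V ∈ conditioning set.
  P7: blocked at fork node V ∈ conditioning set.
{K, V} contains no descendant of R and blocks every backdoor path.
Every element of {K, V} is needed (dropping K leaves P2 open; dropping V leaves P4 open), so no proper subset is valid.
Among all size-2 subsets of the eligible variables, only {K, V} blocks every backdoor path, so it is the unique smallest valid adjustment set.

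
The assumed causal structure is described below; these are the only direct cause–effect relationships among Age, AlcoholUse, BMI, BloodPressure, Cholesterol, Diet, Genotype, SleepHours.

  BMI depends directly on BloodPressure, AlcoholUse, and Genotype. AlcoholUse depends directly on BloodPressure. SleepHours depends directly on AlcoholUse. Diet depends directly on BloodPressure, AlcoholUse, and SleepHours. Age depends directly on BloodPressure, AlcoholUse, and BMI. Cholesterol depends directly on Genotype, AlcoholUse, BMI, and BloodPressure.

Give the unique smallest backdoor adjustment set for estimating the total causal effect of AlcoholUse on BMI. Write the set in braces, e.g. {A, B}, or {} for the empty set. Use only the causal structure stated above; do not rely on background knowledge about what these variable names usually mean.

{BloodPressure}

Variables eligible for adjustment (non-descendants of AlcoholUse, excluding AlcoholUse and BMI): {BloodPressure, Genotype}.
Backdoor paths from AlcoholUse to BMI:
  P1: AlcoholUse <- BloodPressure -> BMI
  P2: AlcoholUse <- BloodPressure -> Age <- BMI
  P3: AlcoholUse <- BloodPressure -> Cholesterol <- Genotype -> BMI
  P4: AlcoholUse <- BloodPressure -> Cholesterol <- BMI
The empty set is not sufficient: P1 (AlcoholUse <- BloodPressure -> BMI) has no collider blocking it and no conditioned non-collider, so it is open.
Try {BloodPressure}:
  P1: blocked at fork node BloodPressure ∈ conditioning set.
  P2: blocked at fork node BloodPressure ∈ conditioning set.
  P3: blocked at fork node BloodPressure ∈ conditioning set.
  P4: blocked at fork node BloodPressure ∈ conditioning set.
{BloodPressure} contains no descendant of AlcoholUse and blocks every backdoor path.
No other singleton works — e.g. {Genotype} leaves P1 open — so {BloodPressure} is the unique smallest valid adjustment set.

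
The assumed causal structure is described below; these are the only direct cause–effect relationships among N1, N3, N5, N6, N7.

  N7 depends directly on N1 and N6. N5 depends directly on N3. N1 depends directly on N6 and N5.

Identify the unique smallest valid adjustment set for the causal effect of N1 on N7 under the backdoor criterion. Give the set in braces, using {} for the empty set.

Variables eligible for adjustment (non-descendants of N1, excluding N1 and N7): {N3, N5, N6}.
Backdoor paths from N1 to N7:
  P1: N1 <- N6 -> N7
The empty set is not sufficient: P1 (N1 <- N6 -> N7) has no collider blocking it and no conditioned non-collider, so it is open.
Try {N6}:
  P1: blocked at fork node N6 ∈ conditioning set.
{N6} contains no descendant of N1 and blocks every backdoor path.
No other singleton works — e.g. {N3} leaves P1 open — so {N6} is the unique smallest valid adjustment set.

{N6}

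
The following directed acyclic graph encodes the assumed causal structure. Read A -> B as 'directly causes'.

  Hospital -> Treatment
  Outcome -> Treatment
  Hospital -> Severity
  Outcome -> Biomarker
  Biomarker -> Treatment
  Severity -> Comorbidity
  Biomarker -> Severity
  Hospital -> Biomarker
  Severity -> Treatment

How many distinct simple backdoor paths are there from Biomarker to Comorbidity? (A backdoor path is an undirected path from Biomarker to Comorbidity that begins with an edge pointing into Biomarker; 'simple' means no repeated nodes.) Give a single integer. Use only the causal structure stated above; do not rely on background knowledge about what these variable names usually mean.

4

A backdoor path from Biomarker to Comorbidity is any simple undirected path whose first edge points into Biomarker (i.e. leaves Biomarker via a parent).
Parents of Biomarker: {Hospital, Outcome}.
Enumerating:
  P1: Biomarker <- Outcome -> Treatment <- Hospital -> Severity -> Comorbidity
  P2: Biomarker <- Outcome -> Treatment <- Severity -> Comorbidity
  P3: Biomarker <- Hospital -> Severity -> Comorbidity
  P4: Biomarker <- Hospital -> Treatment <- Severity -> Comorbidity
That exhausts the simple backdoor paths. Count: 4.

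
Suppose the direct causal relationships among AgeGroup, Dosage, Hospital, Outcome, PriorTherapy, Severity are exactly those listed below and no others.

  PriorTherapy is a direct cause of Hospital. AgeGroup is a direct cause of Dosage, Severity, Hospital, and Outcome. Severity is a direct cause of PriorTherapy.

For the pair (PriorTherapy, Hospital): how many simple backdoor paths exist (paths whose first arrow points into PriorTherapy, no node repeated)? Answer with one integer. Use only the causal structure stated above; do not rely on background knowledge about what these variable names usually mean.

A backdoor path from PriorTherapy to Hospital is any simple undirected path whose first edge points into PriorTherapy (i.e. leaves PriorTherapy via a parent).
Parents of PriorTherapy: {Severity}.
Enumerating:
  P1: PriorTherapy <- Severity <- AgeGroup -> Hospital
That exhausts the simple backdoor paths. Count: 1.

1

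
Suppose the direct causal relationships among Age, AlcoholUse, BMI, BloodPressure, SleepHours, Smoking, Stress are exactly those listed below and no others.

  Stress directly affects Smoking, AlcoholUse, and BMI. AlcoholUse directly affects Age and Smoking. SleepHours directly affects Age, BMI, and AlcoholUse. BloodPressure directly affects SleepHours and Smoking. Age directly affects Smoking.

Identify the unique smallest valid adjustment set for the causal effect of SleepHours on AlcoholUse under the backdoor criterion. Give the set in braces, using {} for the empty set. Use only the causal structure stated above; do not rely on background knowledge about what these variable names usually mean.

Variables eligible for adjustment (non-descendants of SleepHours, excluding SleepHours and AlcoholUse): {BloodPressure, Stress}.
Backdoor paths from SleepHours to AlcoholUse:
  P1: SleepHours <- BloodPressure -> Smoking <- Stress -> AlcoholUse
  P2: SleepHours <- BloodPressure -> Smoking <- AlcoholUse
  P3: SleepHours <- BloodPressure -> Smoking <- Age <- AlcoholUse
Each backdoor path contains an unconditioned collider, so every path is already blocked with the empty conditioning set:
  P1: blocked at collider Smoking (neither it nor any descendant is in the conditioning set).
  P2: blocked at collider Smoking (neither it nor any descendant is in the conditioning set).
  P3: blocked at collider Smoking (neither it nor any descendant is in the conditioning set).
The empty set is therefore the unique smallest valid set.

{}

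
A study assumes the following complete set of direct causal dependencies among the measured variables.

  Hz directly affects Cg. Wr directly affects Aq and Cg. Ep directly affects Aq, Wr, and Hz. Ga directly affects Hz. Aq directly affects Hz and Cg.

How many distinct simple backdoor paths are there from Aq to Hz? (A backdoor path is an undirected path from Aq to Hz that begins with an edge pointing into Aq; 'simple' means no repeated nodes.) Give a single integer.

A backdoor path from Aq to Hz is any simple undirected path whose first edge points into Aq (i.e. leaves Aq via a parent).
Parents of Aq: {Ep, Wr}.
Enumerating:
  P1: Aq <- Ep -> Wr -> Cg <- Hz
  P2: Aq <- Ep -> Hz
  P3: Aq <- Wr <- Ep -> Hz
  P4: Aq <- Wr -> Cg <- Hz
That exhausts the simple backdoor paths. Count: 4.

4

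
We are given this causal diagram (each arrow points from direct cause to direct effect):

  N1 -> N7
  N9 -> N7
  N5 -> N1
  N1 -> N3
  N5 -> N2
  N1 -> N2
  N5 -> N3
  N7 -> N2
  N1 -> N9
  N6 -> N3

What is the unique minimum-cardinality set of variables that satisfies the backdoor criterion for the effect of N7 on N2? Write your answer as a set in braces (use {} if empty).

Variables eligible for adjustment (non-descendants of N7, excluding N7 and N2): {N1, N3, N5, N6, N9}.
Backdoor paths from N7 to N2:
  P1: N7 <- N1 <- N5 -> N2
  P2: N7 <- N1 -> N3 <- N5 -> N2
  P3: N7 <- N1 -> N2
  P4: N7 <- N9 <- N1 <- N5 -> N2
  P5: N7 <- N9 <- N1 -> N3 <- N5 -> N2
  P6: N7 <- N9 <- N1 -> N2
The empty set is not sufficient: P1 (N7 <- N1 <- N5 -> N2) has no collider blocking it and no conditioned non-collider, so it is open.
Try {N1}:
  P1: blocked at chain node N1 ∈ conditioning set.
  P2: blocked at fork node N1 ∈ conditioning set.
  P3: blocked at fork node N1 ∈ conditioning set.
  P4: blocked at chain node N1 ∈ conditioning set.
  P5: blocked at fork node N1 ∈ conditioning set.
  P6: blocked at fork node N1 ∈ conditioning set.
{N1} contains no descendant of N7 and blocks every backdoor path.
No other singleton works — e.g. {N5} leaves P3 open — so {N1} is the unique smallest valid adjustment set.

{N1}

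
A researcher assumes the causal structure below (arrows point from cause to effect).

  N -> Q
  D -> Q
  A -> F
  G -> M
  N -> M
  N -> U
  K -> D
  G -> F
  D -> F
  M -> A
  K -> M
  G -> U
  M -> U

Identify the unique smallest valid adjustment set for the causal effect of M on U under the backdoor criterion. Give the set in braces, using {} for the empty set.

Variables eligible for adjustment (non-descendants of M, excluding M and U): {D, G, K, N, Q}.
Backdoor paths from M to U:
  P1: M <- G -> U
  P2: M <- G -> F <- D -> Q <- N -> U
  P3: M <- K -> D -> Q <- N -> U
  P4: M <- K -> D -> F <- G -> U
  P5: M <- N -> U
  P6: M <- N -> Q <- D -> F <- G -> U
The empty set is not sufficient: P1 (M <- G -> U) has no collider blocking it and no conditioned non-collider, so it is open.
Try {G, N}:
  P1: blocked at fork node G ∈ conditioning set.
  P2: blocked at fork node G ∈ conditioning set.
  P3: blocked at collider Q (neither it nor any descendant is in the conditioning set).
  P4: blocked at collider F (neither it nor any descendant is in the conditioning set).
  P5: blocked at fork node N ∈ conditioning set.
  P6: blocked at fork node N ∈ conditioning set.
{G, N} contains no descendant of M and blocks every backdoor path.
Every element of {G, N} is needed (dropping G leaves P1 open; dropping N leaves P5 open), so no proper subset is valid.
Among all size-2 subsets of the eligible variables, only {G, N} blocks every backdoor path, so it is the unique smallest valid adjustment set.

{G, N}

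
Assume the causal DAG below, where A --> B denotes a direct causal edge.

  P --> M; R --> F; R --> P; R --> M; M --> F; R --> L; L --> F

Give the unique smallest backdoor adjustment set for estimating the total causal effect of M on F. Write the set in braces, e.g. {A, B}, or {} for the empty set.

{R}

Variables eligible for adjustment (non-descendants of M, excluding M and F): {L, P, R}.
Backdoor paths from M to F:
  P1: M <- R -> L -> F
  P2: M <- R -> F
  P3: M <- P <- R -> L -> F
  P4: M <- P <- R -> F
The empty set is not sufficient: P1 (M <- R -> L -> F) has no collider blocking it and no conditioned non-collider, so it is open.
Try {R}:
  P1: blocked at fork node R ∈ conditioning set.
  P2: blocked at fork node R ∈ conditioning set.
  P3: blocked at fork node R ∈ conditioning set.
  P4: blocked at fork node R ∈ conditioning set.
{R} contains no descendant of M and blocks every backdoor path.
No other singleton works — e.g. {P} leaves P1 open — so {R} is the unique smallest valid adjustment set.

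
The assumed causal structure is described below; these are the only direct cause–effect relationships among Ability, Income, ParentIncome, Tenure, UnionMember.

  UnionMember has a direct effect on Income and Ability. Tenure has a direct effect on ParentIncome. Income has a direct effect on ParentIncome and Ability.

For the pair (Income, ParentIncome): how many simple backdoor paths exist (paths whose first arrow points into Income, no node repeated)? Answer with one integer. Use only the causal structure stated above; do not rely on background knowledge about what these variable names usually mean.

0

A backdoor path from Income to ParentIncome is any simple undirected path whose first edge points into Income (i.e. leaves Income via a parent).
Parents of Income: {UnionMember}.
No simple path from any parent of Income reaches ParentIncome without revisiting Income, so there are no backdoor paths.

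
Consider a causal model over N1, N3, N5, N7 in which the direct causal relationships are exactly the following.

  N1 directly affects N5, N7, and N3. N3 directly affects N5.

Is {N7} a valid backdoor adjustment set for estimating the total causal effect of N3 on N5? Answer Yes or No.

Backdoor paths from N3 to N5 (paths whose first edge points into N3):
  P1: N3 <- N1 -> N5
Condition 1 (no descendant of N3 in the set): holds — descendants of N3 are {N5}; none are in {N7}.
Condition 2 (every backdoor path blocked by {N7}):
  P1: open — no interior node is in the conditioning set.
{N7} does not satisfy the backdoor criterion.

No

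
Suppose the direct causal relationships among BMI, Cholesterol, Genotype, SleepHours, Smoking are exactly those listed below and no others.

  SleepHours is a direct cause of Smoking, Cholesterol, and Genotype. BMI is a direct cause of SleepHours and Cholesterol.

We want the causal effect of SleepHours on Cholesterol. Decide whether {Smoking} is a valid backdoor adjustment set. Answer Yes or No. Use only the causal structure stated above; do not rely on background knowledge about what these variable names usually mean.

Backdoor paths from SleepHours to Cholesterol (paths whose first edge points into SleepHours):
  P1: SleepHours <- BMI -> Cholesterol
Condition 1 (no descendant of SleepHours in the set): FAILS — Smoking is a descendant of SleepHours.
Condition 2 (every backdoor path blocked by {Smoking}):
  P1: open — no interior node is in the conditioning set.
{Smoking} does not satisfy the backdoor criterion.

No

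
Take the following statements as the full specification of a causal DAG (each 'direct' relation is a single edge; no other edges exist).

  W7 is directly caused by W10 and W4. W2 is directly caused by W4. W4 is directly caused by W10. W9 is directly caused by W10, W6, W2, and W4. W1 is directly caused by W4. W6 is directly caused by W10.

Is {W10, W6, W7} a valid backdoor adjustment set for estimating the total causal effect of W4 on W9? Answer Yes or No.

No

Backdoor paths from W4 to W9 (paths whose first edge points into W4):
  P1: W4 <- W10 -> W6 -> W9
  P2: W4 <- W10 -> W9
Condition 1 (no descendant of W4 in the set): FAILS — W7 is a descendant of W4.
Condition 2 (every backdoor path blocked by {W10, W6, W7}):
  P1: blocked at fork node W10 ∈ conditioning set.
  P2: blocked at fork node W10 ∈ conditioning set.
{W10, W6, W7} does not satisfy the backdoor criterion.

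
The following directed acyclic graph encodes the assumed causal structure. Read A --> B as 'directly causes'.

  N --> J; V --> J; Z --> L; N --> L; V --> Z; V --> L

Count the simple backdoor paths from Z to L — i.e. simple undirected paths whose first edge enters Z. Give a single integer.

2

A backdoor path from Z to L is any simple undirected path whose first edge points into Z (i.e. leaves Z via a parent).
Parents of Z: {V}.
Enumerating:
  P1: Z <- V -> J <- N -> L
  P2: Z <- V -> L
That exhausts the simple backdoor paths. Count: 2.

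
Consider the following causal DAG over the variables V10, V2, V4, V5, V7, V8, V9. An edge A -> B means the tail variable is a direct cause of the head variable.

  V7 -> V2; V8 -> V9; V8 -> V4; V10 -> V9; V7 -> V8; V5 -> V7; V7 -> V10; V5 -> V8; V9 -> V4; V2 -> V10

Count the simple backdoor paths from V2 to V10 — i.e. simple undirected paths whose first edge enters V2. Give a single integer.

A backdoor path from V2 to V10 is any simple undirected path whose first edge points into V2 (i.e. leaves V2 via a parent).
Parents of V2: {V7}.
Enumerating:
  P1: V2 <- V7 <- V5 -> V8 -> V9 <- V10
  P2: V2 <- V7 <- V5 -> V8 -> V4 <- V9 <- V10
  P3: V2 <- V7 -> V8 -> V9 <- V10
  P4: V2 <- V7 -> V8 -> V4 <- V9 <- V10
  P5: V2 <- V7 -> V10
That exhausts the simple backdoor paths. Count: 5.

5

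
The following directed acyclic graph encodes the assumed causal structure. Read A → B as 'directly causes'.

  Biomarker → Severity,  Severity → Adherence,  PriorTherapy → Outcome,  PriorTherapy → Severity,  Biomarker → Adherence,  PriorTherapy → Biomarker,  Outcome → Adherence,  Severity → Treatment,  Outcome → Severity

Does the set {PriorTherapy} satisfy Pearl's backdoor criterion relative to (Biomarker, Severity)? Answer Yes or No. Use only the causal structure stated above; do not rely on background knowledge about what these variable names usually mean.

Yes

Backdoor paths from Biomarker to Severity (paths whose first edge points into Biomarker):
  P1: Biomarker <- PriorTherapy -> Outcome -> Severity
  P2: Biomarker <- PriorTherapy -> Outcome -> Adherence <- Severity
  P3: Biomarker <- PriorTherapy -> Severity
Condition 1 (no descendant of Biomarker in the set): holds — descendants of Biomarker are {Adherence, Severity, Treatment}; none are in {PriorTherapy}.
Condition 2 (every backdoor path blocked by {PriorTherapy}):
  P1: blocked at fork node PriorTherapy ∈ conditioning set.
  P2: blocked at fork node PriorTherapy ∈ conditioning set.
  P3: blocked at fork node PriorTherapy ∈ conditioning set.
{PriorTherapy} satisfies the backdoor criterion.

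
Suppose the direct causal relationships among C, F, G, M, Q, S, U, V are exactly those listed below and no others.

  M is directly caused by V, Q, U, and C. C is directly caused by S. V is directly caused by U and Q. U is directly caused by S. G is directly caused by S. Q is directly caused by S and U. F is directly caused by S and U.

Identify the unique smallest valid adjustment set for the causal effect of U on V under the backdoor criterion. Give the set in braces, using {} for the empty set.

Variables eligible for adjustment (non-descendants of U, excluding U and V): {C, G, S}.
Backdoor paths from U to V:
  P1: U <- S -> Q -> V
  P2: U <- S -> Q -> M <- V
  P3: U <- S -> C -> M <- Q -> V
  P4: U <- S -> C -> M <- V
The empty set is not sufficient: P1 (U <- S -> Q -> V) has no collider blocking it and no conditioned non-collider, so it is open.
Try {S}:
  P1: blocked at fork node S ∈ conditioning set.
  P2: blocked at fork node S ∈ conditioning set.
  P3: blocked at fork node S ∈ conditioning set.
  P4: blocked at fork node S ∈ conditioning set.
{S} contains no descendant of U and blocks every backdoor path.
No other singleton works — e.g. {G} leaves P1 open — so {S} is the unique smallest valid adjustment set.

{S}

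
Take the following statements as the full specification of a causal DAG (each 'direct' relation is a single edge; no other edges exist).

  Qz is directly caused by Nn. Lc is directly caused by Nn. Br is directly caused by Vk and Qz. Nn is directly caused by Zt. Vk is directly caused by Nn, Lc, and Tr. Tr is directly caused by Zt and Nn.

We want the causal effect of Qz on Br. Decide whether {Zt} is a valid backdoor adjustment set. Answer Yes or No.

No

Backdoor paths from Qz to Br (paths whose first edge points into Qz):
  P1: Qz <- Nn <- Zt -> Tr -> Vk -> Br
  P2: Qz <- Nn -> Tr -> Vk -> Br
  P3: Qz <- Nn -> Lc -> Vk -> Br
  P4: Qz <- Nn -> Vk -> Br
Condition 1 (no descendant of Qz in the set): holds — descendants of Qz are {Br}; none are in {Zt}.
Condition 2 (every backdoor path blocked by {Zt}):
  P1: blocked at fork node Zt ∈ conditioning set.
  P2: open — no interior node is in the conditioning set.
  P3: open — no interior node is in the conditioning set.
  P4: open — no interior node is in the conditioning set.
{Zt} does not satisfy the backdoor criterion.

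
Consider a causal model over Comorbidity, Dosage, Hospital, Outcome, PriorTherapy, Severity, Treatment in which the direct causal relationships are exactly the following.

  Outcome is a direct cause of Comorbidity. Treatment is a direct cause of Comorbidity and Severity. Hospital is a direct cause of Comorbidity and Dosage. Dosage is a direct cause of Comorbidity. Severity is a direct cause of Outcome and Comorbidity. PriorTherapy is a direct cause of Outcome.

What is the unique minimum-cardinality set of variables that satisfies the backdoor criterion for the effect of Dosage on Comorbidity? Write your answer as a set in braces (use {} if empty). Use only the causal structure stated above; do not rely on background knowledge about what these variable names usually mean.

Variables eligible for adjustment (non-descendants of Dosage, excluding Dosage and Comorbidity): {Hospital, Outcome, PriorTherapy, Severity, Treatment}.
Backdoor paths from Dosage to Comorbidity:
  P1: Dosage <- Hospital -> Comorbidity
The empty set is not sufficient: P1 (Dosage <- Hospital -> Comorbidity) has no collider blocking it and no conditioned non-collider, so it is open.
Try {Hospital}:
  P1: blocked at fork node Hospital ∈ conditioning set.
{Hospital} contains no descendant of Dosage and blocks every backdoor path.
No other singleton works — e.g. {Treatment} leaves P1 open — so {Hospital} is the unique smallest valid adjustment set.

{Hospital}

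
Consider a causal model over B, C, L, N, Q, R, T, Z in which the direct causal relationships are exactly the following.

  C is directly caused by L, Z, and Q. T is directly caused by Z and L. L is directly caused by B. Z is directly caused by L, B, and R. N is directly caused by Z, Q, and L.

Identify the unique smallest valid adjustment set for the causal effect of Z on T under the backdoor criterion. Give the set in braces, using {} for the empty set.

{L}

Variables eligible for adjustment (non-descendants of Z, excluding Z and T): {B, L, Q, R}.
Backdoor paths from Z to T:
  P1: Z <- B -> L -> T
  P2: Z <- L -> T
The empty set is not sufficient: P1 (Z <- B -> L -> T) has no collider blocking it and no conditioned non-collider, so it is open.
Try {L}:
  P1: blocked at chain node L ∈ conditioning set.
  P2: blocked at fork node L ∈ conditioning set.
{L} contains no descendant of Z and blocks every backdoor path.
No other singleton works — e.g. {B} leaves P2 open — so {L} is the unique smallest valid adjustment set.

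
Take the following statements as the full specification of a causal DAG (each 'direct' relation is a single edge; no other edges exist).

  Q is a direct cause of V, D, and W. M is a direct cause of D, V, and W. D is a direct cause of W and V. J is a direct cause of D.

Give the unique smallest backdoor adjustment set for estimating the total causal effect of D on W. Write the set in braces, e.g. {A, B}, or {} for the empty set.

{M, Q}

Variables eligible for adjustment (non-descendants of D, excluding D and W): {J, M, Q}.
Backdoor paths from D to W:
  P1: D <- M -> W
  P2: D <- M -> V <- Q -> W
  P3: D <- Q -> W
  P4: D <- Q -> V <- M -> W
The empty set is not sufficient: P1 (D <- M -> W) has no collider blocking it and no conditioned non-collider, so it is open.
Try {M, Q}:
  P1: blocked at fork node M ∈ conditioning set.
  P2: blocked at fork node M ∈ conditioning set.
  P3: blocked at fork node Q ∈ conditioning set.
  P4: blocked at fork node Q ∈ conditioning set.
{M, Q} contains no descendant of D and blocks every backdoor path.
Every element of {M, Q} is needed (dropping M leaves P1 open; dropping Q leaves P3 open), so no proper subset is valid.
Among all size-2 subsets of the eligible variables, only {M, Q} blocks every backdoor path, so it is the unique smallest valid adjustment set.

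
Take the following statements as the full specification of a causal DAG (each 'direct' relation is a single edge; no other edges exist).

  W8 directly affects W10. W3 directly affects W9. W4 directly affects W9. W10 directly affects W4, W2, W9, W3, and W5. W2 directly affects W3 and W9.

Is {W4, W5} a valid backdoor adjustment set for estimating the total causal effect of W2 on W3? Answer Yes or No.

No

Backdoor paths from W2 to W3 (paths whose first edge points into W2):
  P1: W2 <- W10 -> W4 -> W9 <- W3
  P2: W2 <- W10 -> W3
  P3: W2 <- W10 -> W9 <- W3
Condition 1 (no descendant of W2 in the set): holds — descendants of W2 are {W3, W9}; none are in {W4, W5}.
Condition 2 (every backdoor path blocked by {W4, W5}):
  P1: blocked at chain node W4 ∈ conditioning set.
  P2: open — no interior node is in the conditioning set.
  P3: blocked at collider W9 (neither it nor any descendant is in the conditioning set).
{W4, W5} does not satisfy the backdoor criterion.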